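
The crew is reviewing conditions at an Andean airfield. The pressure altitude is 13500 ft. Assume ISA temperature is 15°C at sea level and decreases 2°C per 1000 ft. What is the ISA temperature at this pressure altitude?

ISA temperature = 15 − 2 × (13500/1000) = 15 − 27 = -12°C.

-12°C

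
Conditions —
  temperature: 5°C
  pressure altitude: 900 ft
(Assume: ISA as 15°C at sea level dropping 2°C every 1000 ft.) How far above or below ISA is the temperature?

ISA-8.2°C

ISA temperature at 900 ft = 15 − 2 × (900/1000) = 13.2°C.
Deviation = OAT − ISA = 5 − 13.2 = -8.2°C.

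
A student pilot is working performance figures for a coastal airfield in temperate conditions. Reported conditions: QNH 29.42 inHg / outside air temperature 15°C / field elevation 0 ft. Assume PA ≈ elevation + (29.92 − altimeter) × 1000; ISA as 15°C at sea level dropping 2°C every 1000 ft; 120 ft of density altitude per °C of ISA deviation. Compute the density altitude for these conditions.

620 ft

Pressure altitude = 0 + (29.92 − 29.42) × 1000 = 0 + (+500) = 500 ft.
ISA temperature at 500 ft = 15 − 2 × (500/1000) = 14°C.
ISA deviation = 15 − 14 = +1°C.
Density altitude = 500 + 120 × (1) = 620 ft.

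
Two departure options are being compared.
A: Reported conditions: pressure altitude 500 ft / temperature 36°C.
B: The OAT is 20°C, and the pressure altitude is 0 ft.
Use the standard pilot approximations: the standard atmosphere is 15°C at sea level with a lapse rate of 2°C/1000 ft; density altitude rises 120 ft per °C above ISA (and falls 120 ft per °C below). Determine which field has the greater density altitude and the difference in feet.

A: ISA temp = 14°C, deviation +22°C, DA = 500 + 120 × 22 = 3140 ft.
B: ISA temp = 15°C, deviation +5°C, DA = 0 + 120 × 5 = 600 ft.
A is higher by 3140 − 600 = 2540 ft.

A by 2540 ft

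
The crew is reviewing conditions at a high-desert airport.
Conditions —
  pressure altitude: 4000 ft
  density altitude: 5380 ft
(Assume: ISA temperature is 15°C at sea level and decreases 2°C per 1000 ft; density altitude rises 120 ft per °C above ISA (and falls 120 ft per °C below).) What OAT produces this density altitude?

Density altitude − pressure altitude = 5380 − 4000 = +1380 ft.
At 120 ft/°C that is an ISA deviation of 1380/120 = +11.5°C.
ISA temperature at 4000 ft = 15 − 2 × (4000/1000) = 7°C.
OAT = ISA + deviation = 7 + (+11.5) = 18.5°C.

18.5°C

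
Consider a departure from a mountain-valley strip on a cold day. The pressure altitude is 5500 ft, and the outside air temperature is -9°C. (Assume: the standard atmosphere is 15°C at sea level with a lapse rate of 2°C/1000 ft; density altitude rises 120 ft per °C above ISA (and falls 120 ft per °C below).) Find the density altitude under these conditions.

3940 ft

ISA temperature at 5500 ft = 15 − 2 × (5500/1000) = 4°C.
ISA deviation = -9 − 4 = -13°C.
Density altitude = 5500 + 120 × (-13) = 5500 + (-1560) = 3940 ft.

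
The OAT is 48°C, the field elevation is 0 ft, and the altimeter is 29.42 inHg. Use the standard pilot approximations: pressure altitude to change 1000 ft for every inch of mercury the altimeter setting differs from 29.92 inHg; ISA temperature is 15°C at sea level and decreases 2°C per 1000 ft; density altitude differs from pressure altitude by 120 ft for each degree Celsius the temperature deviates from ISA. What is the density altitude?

4580 ft

Pressure altitude = 0 + (29.92 − 29.42) × 1000 = 0 + (+500) = 500 ft.
ISA temperature at 500 ft = 15 − 2 × (500/1000) = 14°C.
ISA deviation = 48 − 14 = +34°C.
Density altitude = 500 + 120 × (34) = 4580 ft.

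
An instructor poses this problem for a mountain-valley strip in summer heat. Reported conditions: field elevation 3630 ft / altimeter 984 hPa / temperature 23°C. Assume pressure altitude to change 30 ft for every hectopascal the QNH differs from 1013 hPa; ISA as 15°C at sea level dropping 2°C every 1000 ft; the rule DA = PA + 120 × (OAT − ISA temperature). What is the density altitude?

Pressure altitude = 3630 + (1013 − 984) × 30 = 3630 + (+870) = 4500 ft.
ISA temperature at 4500 ft = 15 − 2 × (4500/1000) = 6°C.
ISA deviation = 23 − 6 = +17°C.
Density altitude = 4500 + 120 × (17) = 6540 ft.

6540 ft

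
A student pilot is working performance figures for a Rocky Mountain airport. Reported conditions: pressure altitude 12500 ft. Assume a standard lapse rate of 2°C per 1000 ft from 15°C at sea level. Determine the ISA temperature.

-10°C

ISA temperature = 15 − 2 × (12500/1000) = 15 − 25 = -10°C.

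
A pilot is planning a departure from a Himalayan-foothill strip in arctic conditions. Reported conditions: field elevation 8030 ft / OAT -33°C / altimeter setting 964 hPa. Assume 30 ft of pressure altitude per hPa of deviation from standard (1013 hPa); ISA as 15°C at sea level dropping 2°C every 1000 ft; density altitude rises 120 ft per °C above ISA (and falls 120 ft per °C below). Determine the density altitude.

6020 ft

Pressure altitude = 8030 + (1013 − 964) × 30 = 8030 + (+1470) = 9500 ft.
ISA temperature at 9500 ft = 15 − 2 × (9500/1000) = -4°C.
ISA deviation = -33 − (-4) = -29°C.
Density altitude = 9500 + 120 × (-29) = 6020 ft.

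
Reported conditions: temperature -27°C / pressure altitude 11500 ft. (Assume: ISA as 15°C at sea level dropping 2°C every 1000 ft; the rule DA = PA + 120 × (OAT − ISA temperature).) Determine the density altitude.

ISA temperature at 11500 ft = 15 − 2 × (11500/1000) = -8°C.
ISA deviation = -27 − (-8) = -19°C.
Density altitude = 11500 + 120 × (-19) = 11500 + (-2280) = 9220 ft.

9220 ft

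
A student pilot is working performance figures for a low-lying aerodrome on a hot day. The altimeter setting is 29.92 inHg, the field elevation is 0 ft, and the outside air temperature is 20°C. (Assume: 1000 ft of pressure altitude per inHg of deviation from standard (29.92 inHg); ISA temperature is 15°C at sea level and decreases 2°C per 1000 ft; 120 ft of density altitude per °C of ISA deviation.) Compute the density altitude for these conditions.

Pressure altitude = 0 + (29.92 − 29.92) × 1000 = 0 + (0) = 0 ft.
ISA temperature at 0 ft = 15 − 2 × (0/1000) = 15°C.
ISA deviation = 20 − 15 = +5°C.
Density altitude = 0 + 120 × (5) = 600 ft.

600 ft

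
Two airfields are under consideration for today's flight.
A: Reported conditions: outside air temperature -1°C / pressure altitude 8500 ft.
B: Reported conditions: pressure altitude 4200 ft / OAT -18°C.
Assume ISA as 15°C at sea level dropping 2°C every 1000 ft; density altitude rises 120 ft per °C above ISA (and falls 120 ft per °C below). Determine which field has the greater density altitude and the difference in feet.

A: ISA temp = -2°C, deviation +1°C, DA = 8500 + 120 × 1 = 8620 ft.
B: ISA temp = 6.6°C, deviation -24.6°C, DA = 4200 + 120 × (-24.6) = 1248 ft.
A is higher by 8620 − 1248 = 7372 ft.

A by 7372 ft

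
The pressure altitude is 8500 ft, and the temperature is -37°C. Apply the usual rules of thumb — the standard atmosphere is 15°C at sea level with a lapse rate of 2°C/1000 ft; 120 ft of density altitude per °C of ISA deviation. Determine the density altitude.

4300 ft

ISA temperature at 8500 ft = 15 − 2 × (8500/1000) = -2°C.
ISA deviation = -37 − (-2) = -35°C.
Density altitude = 8500 + 120 × (-35) = 8500 + (-4200) = 4300 ft.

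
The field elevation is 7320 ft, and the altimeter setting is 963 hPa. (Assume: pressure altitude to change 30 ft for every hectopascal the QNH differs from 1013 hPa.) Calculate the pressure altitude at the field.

Pressure correction = (1013 − 963) × 30 = +1500 ft.
Pressure altitude = 7320 + (+1500) = 8820 ft.

8820 ft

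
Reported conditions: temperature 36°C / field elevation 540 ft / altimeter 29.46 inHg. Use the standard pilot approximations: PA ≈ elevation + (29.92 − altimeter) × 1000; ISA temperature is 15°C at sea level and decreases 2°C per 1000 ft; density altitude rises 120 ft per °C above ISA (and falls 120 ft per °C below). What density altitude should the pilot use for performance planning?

3760 ft

Pressure altitude = 540 + (29.92 − 29.46) × 1000 = 540 + (+460) = 1000 ft.
ISA temperature at 1000 ft = 15 − 2 × (1000/1000) = 13°C.
ISA deviation = 36 − 13 = +23°C.
Density altitude = 1000 + 120 × (23) = 3760 ft.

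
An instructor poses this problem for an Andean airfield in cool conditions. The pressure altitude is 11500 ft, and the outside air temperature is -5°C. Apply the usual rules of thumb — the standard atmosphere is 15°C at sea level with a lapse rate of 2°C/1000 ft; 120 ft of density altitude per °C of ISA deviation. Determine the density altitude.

11860 ft

ISA temperature at 11500 ft = 15 − 2 × (11500/1000) = -8°C.
ISA deviation = -5 − (-8) = +3°C.
Density altitude = 11500 + 120 × (3) = 11500 + (+360) = 11860 ft.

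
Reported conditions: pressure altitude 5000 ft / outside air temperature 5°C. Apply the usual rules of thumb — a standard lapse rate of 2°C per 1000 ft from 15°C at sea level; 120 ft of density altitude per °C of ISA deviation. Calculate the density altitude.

5000 ft

ISA temperature at 5000 ft = 15 − 2 × (5000/1000) = 5°C.
ISA deviation = 5 − 5 = 0°C.
Density altitude = 5000 + 120 × (0) = 5000 + (0) = 5000 ft.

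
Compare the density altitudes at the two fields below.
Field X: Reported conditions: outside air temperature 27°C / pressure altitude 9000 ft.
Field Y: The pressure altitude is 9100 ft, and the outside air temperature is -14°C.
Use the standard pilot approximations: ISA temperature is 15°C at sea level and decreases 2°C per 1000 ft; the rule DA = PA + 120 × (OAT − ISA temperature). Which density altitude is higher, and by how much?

Field X by 4796 ft

Field X: ISA temp = -3°C, deviation +30°C, DA = 9000 + 120 × 30 = 12600 ft.
Field Y: ISA temp = -3.2°C, deviation -10.8°C, DA = 9100 + 120 × (-10.8) = 7804 ft.
Field X is higher by 12600 − 7804 = 4796 ft.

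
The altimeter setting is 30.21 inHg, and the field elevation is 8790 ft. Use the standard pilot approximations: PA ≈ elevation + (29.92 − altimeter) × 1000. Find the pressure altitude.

8500 ft

Pressure correction = (29.92 − 30.21) × 1000 = -290 ft.
Pressure altitude = 8790 + (-290) = 8500 ft.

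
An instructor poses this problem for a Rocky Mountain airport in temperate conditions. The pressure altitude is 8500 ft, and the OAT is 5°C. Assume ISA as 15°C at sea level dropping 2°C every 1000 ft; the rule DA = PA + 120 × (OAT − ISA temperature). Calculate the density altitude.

9340 ft

ISA temperature at 8500 ft = 15 − 2 × (8500/1000) = -2°C.
ISA deviation = 5 − (-2) = +7°C.
Density altitude = 8500 + 120 × (7) = 8500 + (+840) = 9340 ft.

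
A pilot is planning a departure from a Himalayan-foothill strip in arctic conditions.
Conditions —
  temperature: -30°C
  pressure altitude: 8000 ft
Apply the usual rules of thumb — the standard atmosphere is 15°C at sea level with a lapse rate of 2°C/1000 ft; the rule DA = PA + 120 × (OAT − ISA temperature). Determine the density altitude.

ISA temperature at 8000 ft = 15 − 2 × (8000/1000) = -1°C.
ISA deviation = -30 − (-1) = -29°C.
Density altitude = 8000 + 120 × (-29) = 8000 + (-3480) = 4520 ft.

4520 ft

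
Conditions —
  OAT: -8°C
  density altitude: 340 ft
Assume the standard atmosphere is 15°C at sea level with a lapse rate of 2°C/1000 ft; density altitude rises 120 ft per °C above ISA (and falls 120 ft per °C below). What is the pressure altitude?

2500 ft

DA = PA + 120 × (OAT − (15 − 2·PA/1000)) = PA + 120·OAT − 1800 + 0.24·PA = 1.24·PA + 120·OAT − 1800.
So 1.24·PA = 340 − 120 × (-8) + 1800 = 3100.
PA = 3100 / 1.24 = 2500 ft.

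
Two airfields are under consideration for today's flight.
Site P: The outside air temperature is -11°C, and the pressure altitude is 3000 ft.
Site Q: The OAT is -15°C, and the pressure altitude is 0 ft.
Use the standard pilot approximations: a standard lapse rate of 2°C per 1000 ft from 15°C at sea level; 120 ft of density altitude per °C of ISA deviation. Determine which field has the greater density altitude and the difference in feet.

Site P: ISA temp = 9°C, deviation -20°C, DA = 3000 + 120 × (-20) = 600 ft.
Site Q: ISA temp = 15°C, deviation -30°C, DA = 0 + 120 × (-30) = -3600 ft.
Site P is higher by 600 − (-3600) = 4200 ft.

Site P by 4200 ft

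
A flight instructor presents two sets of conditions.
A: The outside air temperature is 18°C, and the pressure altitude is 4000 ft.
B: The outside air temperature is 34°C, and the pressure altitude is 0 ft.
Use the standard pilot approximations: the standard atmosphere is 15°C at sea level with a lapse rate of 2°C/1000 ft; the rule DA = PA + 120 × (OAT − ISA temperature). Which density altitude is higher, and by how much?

A: ISA temp = 7°C, deviation +11°C, DA = 4000 + 120 × 11 = 5320 ft.
B: ISA temp = 15°C, deviation +19°C, DA = 0 + 120 × 19 = 2280 ft.
A is higher by 5320 − 2280 = 3040 ft.

A by 3040 ft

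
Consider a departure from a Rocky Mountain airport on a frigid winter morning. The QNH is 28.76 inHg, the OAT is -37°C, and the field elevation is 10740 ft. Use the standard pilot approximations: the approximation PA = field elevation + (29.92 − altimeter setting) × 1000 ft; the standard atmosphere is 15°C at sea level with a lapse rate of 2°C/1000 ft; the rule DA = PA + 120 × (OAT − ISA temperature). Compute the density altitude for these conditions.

8516 ft

Pressure altitude = 10740 + (29.92 − 28.76) × 1000 = 10740 + (+1160) = 11900 ft.
ISA temperature at 11900 ft = 15 − 2 × (11900/1000) = -8.8°C.
ISA deviation = -37 − (-8.8) = -28.2°C.
Density altitude = 11900 + 120 × (-28.2) = 8516 ft.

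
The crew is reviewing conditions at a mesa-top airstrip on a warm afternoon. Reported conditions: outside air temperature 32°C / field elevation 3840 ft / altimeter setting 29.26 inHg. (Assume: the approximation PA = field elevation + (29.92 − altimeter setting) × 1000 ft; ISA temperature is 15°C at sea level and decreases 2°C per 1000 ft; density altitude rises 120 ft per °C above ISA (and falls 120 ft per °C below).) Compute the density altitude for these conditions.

Pressure altitude = 3840 + (29.92 − 29.26) × 1000 = 3840 + (+660) = 4500 ft.
ISA temperature at 4500 ft = 15 − 2 × (4500/1000) = 6°C.
ISA deviation = 32 − 6 = +26°C.
Density altitude = 4500 + 120 × (26) = 7620 ft.

7620 ft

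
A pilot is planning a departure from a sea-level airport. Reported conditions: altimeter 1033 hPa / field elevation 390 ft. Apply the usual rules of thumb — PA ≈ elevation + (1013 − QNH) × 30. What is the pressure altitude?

Pressure correction = (1013 − 1033) × 30 = -600 ft.
Pressure altitude = 390 + (-600) = -210 ft.

-210 ft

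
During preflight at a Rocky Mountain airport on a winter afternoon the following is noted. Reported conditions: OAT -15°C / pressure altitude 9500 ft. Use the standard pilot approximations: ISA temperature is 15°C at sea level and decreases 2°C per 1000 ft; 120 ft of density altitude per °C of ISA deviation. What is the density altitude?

8180 ft

ISA temperature at 9500 ft = 15 − 2 × (9500/1000) = -4°C.
ISA deviation = -15 − (-4) = -11°C.
Density altitude = 9500 + 120 × (-11) = 9500 + (-1320) = 8180 ft.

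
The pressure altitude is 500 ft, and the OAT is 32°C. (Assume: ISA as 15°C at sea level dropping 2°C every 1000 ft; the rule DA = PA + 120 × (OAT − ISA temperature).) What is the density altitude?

ISA temperature at 500 ft = 15 − 2 × (500/1000) = 14°C.
ISA deviation = 32 − 14 = +18°C.
Density altitude = 500 + 120 × (18) = 500 + (+2160) = 2660 ft.

2660 ft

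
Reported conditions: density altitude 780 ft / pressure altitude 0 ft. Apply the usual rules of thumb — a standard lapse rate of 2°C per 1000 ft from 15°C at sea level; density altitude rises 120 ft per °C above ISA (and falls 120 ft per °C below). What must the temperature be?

21.5°C

Density altitude − pressure altitude = 780 − 0 = +780 ft.
At 120 ft/°C that is an ISA deviation of 780/120 = +6.5°C.
ISA temperature at 0 ft = 15 − 2 × (0/1000) = 15°C.
OAT = ISA + deviation = 15 + (+6.5) = 21.5°C.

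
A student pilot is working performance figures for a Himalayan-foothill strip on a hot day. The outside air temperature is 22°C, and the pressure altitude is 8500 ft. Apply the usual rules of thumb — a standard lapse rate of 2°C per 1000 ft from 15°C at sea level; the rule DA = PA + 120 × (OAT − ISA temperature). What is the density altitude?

11380 ft

ISA temperature at 8500 ft = 15 − 2 × (8500/1000) = -2°C.
ISA deviation = 22 − (-2) = +24°C.
Density altitude = 8500 + 120 × (24) = 8500 + (+2880) = 11380 ft.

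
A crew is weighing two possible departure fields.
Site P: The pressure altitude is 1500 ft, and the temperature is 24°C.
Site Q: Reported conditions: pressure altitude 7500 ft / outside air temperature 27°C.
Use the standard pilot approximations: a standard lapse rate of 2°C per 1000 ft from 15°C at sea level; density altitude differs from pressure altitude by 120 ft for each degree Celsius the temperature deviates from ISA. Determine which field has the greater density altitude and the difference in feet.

Site Q by 7800 ft

Site P: ISA temp = 12°C, deviation +12°C, DA = 1500 + 120 × 12 = 2940 ft.
Site Q: ISA temp = 0°C, deviation +27°C, DA = 7500 + 120 × 27 = 10740 ft.
Site Q is higher by 10740 − 2940 = 7800 ft.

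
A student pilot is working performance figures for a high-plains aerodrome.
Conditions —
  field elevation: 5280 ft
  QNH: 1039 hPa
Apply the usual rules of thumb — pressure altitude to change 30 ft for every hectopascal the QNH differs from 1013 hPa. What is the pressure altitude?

4500 ft

Pressure correction = (1013 − 1039) × 30 = -780 ft.
Pressure altitude = 5280 + (-780) = 4500 ft.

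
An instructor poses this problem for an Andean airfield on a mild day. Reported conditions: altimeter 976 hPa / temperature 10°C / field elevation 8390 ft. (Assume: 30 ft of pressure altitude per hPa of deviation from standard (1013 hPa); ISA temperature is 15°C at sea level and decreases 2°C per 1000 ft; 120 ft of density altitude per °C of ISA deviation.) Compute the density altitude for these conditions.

Pressure altitude = 8390 + (1013 − 976) × 30 = 8390 + (+1110) = 9500 ft.
ISA temperature at 9500 ft = 15 − 2 × (9500/1000) = -4°C.
ISA deviation = 10 − (-4) = +14°C.
Density altitude = 9500 + 120 × (14) = 11180 ft.

11180 ft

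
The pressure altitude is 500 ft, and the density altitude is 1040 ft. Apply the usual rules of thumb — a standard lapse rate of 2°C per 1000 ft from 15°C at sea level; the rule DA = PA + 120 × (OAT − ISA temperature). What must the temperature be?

Density altitude − pressure altitude = 1040 − 500 = +540 ft.
At 120 ft/°C that is an ISA deviation of 540/120 = +4.5°C.
ISA temperature at 500 ft = 15 − 2 × (500/1000) = 14°C.
OAT = ISA + deviation = 14 + (+4.5) = 18.5°C.

18.5°C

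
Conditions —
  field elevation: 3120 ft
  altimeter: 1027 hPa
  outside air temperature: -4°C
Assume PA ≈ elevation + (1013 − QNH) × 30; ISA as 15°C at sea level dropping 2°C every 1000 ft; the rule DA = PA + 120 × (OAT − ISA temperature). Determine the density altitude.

Pressure altitude = 3120 + (1013 − 1027) × 30 = 3120 + (-420) = 2700 ft.
ISA temperature at 2700 ft = 15 − 2 × (2700/1000) = 9.6°C.
ISA deviation = -4 − 9.6 = -13.6°C.
Density altitude = 2700 + 120 × (-13.6) = 1068 ft.

1068 ft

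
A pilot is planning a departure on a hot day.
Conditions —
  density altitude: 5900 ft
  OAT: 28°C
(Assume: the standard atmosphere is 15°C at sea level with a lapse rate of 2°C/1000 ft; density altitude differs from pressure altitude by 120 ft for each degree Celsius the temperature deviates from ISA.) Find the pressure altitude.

3500 ft

DA = PA + 120 × (OAT − (15 − 2·PA/1000)) = PA + 120·OAT − 1800 + 0.24·PA = 1.24·PA + 120·OAT − 1800.
So 1.24·PA = 5900 − 120 × 28 + 1800 = 4340.
PA = 4340 / 1.24 = 3500 ft.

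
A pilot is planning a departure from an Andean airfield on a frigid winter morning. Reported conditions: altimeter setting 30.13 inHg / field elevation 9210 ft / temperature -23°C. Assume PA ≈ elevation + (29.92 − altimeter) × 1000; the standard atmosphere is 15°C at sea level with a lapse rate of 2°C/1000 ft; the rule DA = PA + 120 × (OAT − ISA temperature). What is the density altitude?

Pressure altitude = 9210 + (29.92 − 30.13) × 1000 = 9210 + (-210) = 9000 ft.
ISA temperature at 9000 ft = 15 − 2 × (9000/1000) = -3°C.
ISA deviation = -23 − (-3) = -20°C.
Density altitude = 9000 + 120 × (-20) = 6600 ft.

6600 ft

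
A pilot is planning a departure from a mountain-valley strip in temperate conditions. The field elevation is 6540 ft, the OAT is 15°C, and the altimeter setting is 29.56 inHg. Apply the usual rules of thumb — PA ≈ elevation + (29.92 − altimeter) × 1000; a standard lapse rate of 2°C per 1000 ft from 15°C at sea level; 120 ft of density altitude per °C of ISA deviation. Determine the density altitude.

Pressure altitude = 6540 + (29.92 − 29.56) × 1000 = 6540 + (+360) = 6900 ft.
ISA temperature at 6900 ft = 15 − 2 × (6900/1000) = 1.2°C.
ISA deviation = 15 − 1.2 = +13.8°C.
Density altitude = 6900 + 120 × (13.8) = 8556 ft.

8556 ft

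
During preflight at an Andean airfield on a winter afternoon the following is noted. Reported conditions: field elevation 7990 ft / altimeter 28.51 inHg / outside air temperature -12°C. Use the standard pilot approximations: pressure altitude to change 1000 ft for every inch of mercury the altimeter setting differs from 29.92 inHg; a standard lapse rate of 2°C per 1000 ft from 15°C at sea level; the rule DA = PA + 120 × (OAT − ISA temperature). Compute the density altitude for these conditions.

Pressure altitude = 7990 + (29.92 − 28.51) × 1000 = 7990 + (+1410) = 9400 ft.
ISA temperature at 9400 ft = 15 − 2 × (9400/1000) = -3.8°C.
ISA deviation = -12 − (-3.8) = -8.2°C.
Density altitude = 9400 + 120 × (-8.2) = 8416 ft.

8416 ft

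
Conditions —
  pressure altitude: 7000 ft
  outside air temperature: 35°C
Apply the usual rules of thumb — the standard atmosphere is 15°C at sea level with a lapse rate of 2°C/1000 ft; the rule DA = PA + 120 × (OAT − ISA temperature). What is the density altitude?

ISA temperature at 7000 ft = 15 − 2 × (7000/1000) = 1°C.
ISA deviation = 35 − 1 = +34°C.
Density altitude = 7000 + 120 × (34) = 7000 + (+4080) = 11080 ft.

11080 ft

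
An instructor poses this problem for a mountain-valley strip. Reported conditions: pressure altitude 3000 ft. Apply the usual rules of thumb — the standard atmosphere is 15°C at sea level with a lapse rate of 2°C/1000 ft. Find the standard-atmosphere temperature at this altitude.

9°C

ISA temperature = 15 − 2 × (3000/1000) = 15 − 6 = 9°C.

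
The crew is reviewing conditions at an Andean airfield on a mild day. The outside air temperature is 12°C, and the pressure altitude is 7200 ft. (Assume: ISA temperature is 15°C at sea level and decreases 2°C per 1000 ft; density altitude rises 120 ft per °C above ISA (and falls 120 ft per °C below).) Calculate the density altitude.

8568 ft

ISA temperature at 7200 ft = 15 − 2 × (7200/1000) = 0.6°C.
ISA deviation = 12 − 0.6 = +11.4°C.
Density altitude = 7200 + 120 × (11.4) = 7200 + (+1368) = 8568 ft.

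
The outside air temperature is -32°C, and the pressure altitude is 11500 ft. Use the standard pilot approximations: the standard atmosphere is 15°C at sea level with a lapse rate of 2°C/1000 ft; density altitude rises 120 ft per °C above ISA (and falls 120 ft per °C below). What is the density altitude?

ISA temperature at 11500 ft = 15 − 2 × (11500/1000) = -8°C.
ISA deviation = -32 − (-8) = -24°C.
Density altitude = 11500 + 120 × (-24) = 11500 + (-2880) = 8620 ft.

8620 ft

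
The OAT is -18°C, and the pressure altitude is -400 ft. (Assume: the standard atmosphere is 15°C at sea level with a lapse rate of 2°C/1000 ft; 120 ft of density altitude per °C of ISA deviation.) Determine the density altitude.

-4456 ft

ISA temperature at -400 ft = 15 − 2 × (-400/1000) = 15.8°C.
ISA deviation = -18 − 15.8 = -33.8°C.
Density altitude = -400 + 120 × (-33.8) = -400 + (-4056) = -4456 ft.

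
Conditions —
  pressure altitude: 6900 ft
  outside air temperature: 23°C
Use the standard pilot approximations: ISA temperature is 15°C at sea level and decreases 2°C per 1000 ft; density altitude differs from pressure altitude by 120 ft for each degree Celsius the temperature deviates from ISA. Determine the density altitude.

9516 ft

ISA temperature at 6900 ft = 15 − 2 × (6900/1000) = 1.2°C.
ISA deviation = 23 − 1.2 = +21.8°C.
Density altitude = 6900 + 120 × (21.8) = 6900 + (+2616) = 9516 ft.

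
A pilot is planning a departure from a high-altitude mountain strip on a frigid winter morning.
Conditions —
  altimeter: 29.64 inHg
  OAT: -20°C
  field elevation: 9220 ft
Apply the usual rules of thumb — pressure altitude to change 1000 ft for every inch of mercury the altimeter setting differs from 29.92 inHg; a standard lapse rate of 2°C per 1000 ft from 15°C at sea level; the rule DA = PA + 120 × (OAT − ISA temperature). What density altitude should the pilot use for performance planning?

7580 ft

Pressure altitude = 9220 + (29.92 − 29.64) × 1000 = 9220 + (+280) = 9500 ft.
ISA temperature at 9500 ft = 15 − 2 × (9500/1000) = -4°C.
ISA deviation = -20 − (-4) = -16°C.
Density altitude = 9500 + 120 × (-16) = 7580 ft.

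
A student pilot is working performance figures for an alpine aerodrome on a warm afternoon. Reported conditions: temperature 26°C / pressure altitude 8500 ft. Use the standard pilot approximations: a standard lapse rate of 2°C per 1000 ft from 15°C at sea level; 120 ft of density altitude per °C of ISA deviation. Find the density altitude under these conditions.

11860 ft

ISA temperature at 8500 ft = 15 − 2 × (8500/1000) = -2°C.
ISA deviation = 26 − (-2) = +28°C.
Density altitude = 8500 + 120 × (28) = 8500 + (+3360) = 11860 ft.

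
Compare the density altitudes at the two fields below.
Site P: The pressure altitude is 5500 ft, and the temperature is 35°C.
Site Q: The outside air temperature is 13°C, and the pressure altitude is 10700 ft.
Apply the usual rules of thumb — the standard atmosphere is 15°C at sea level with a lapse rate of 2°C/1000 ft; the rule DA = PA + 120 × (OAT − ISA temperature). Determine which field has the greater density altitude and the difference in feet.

Site Q by 3808 ft

Site P: ISA temp = 4°C, deviation +31°C, DA = 5500 + 120 × 31 = 9220 ft.
Site Q: ISA temp = -6.4°C, deviation +19.4°C, DA = 10700 + 120 × 19.4 = 13028 ft.
Site Q is higher by 13028 − 9220 = 3808 ft.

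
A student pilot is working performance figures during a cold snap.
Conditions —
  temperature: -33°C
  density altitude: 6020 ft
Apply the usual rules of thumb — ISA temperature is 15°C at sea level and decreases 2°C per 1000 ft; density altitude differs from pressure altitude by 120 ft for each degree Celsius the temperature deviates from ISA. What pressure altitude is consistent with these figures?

DA = PA + 120 × (OAT − (15 − 2·PA/1000)) = PA + 120·OAT − 1800 + 0.24·PA = 1.24·PA + 120·OAT − 1800.
So 1.24·PA = 6020 − 120 × (-33) + 1800 = 11780.
PA = 11780 / 1.24 = 9500 ft.

9500 ft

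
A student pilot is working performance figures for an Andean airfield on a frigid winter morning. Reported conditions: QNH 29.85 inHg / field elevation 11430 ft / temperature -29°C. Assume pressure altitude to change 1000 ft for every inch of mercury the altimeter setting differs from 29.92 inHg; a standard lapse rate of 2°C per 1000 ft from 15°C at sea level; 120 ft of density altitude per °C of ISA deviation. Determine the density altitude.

Pressure altitude = 11430 + (29.92 − 29.85) × 1000 = 11430 + (+70) = 11500 ft.
ISA temperature at 11500 ft = 15 − 2 × (11500/1000) = -8°C.
ISA deviation = -29 − (-8) = -21°C.
Density altitude = 11500 + 120 × (-21) = 8980 ft.

8980 ft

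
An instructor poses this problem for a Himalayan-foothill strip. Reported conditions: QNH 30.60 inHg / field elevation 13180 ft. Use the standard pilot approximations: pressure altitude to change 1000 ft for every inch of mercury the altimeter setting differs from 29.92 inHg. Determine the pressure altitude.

12500 ft

Pressure correction = (29.92 − 30.60) × 1000 = -680 ft.
Pressure altitude = 13180 + (-680) = 12500 ft.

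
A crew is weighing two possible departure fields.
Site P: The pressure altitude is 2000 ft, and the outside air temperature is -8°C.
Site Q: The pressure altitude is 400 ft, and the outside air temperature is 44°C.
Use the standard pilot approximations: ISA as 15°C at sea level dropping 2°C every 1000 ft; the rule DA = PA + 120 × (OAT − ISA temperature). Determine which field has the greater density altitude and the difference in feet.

Site P: ISA temp = 11°C, deviation -19°C, DA = 2000 + 120 × (-19) = -280 ft.
Site Q: ISA temp = 14.2°C, deviation +29.8°C, DA = 400 + 120 × 29.8 = 3976 ft.
Site Q is higher by 3976 − (-280) = 4256 ft.

Site Q by 4256 ft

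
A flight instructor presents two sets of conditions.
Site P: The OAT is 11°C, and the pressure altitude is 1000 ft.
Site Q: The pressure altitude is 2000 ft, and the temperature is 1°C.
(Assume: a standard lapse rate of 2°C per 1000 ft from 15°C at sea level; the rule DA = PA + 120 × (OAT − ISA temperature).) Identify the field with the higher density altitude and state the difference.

Site P: ISA temp = 13°C, deviation -2°C, DA = 1000 + 120 × (-2) = 760 ft.
Site Q: ISA temp = 11°C, deviation -10°C, DA = 2000 + 120 × (-10) = 800 ft.
Site Q is higher by 800 − 760 = 40 ft.

Site Q by 40 ft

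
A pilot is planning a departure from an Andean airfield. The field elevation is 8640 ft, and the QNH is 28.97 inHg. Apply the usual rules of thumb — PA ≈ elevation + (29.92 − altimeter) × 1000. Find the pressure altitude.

Pressure correction = (29.92 − 28.97) × 1000 = +950 ft.
Pressure altitude = 8640 + (+950) = 9590 ft.

9590 ft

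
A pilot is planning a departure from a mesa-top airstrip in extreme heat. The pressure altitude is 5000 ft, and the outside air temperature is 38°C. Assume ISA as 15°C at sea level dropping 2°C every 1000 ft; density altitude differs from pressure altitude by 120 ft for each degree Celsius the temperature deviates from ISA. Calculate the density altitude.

ISA temperature at 5000 ft = 15 − 2 × (5000/1000) = 5°C.
ISA deviation = 38 − 5 = +33°C.
Density altitude = 5000 + 120 × (33) = 5000 + (+3960) = 8960 ft.

8960 ft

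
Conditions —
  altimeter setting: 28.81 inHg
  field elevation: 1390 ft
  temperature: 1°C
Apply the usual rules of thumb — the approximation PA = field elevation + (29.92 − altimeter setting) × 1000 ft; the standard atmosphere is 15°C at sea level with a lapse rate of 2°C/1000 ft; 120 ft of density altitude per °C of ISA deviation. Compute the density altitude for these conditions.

Pressure altitude = 1390 + (29.92 − 28.81) × 1000 = 1390 + (+1110) = 2500 ft.
ISA temperature at 2500 ft = 15 − 2 × (2500/1000) = 10°C.
ISA deviation = 1 − 10 = -9°C.
Density altitude = 2500 + 120 × (-9) = 1420 ft.

1420 ft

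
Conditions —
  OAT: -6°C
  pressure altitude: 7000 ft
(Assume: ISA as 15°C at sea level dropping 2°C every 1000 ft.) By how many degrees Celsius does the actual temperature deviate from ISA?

ISA-7°C

ISA temperature at 7000 ft = 15 − 2 × (7000/1000) = 1°C.
Deviation = OAT − ISA = -6 − 1 = -7°C.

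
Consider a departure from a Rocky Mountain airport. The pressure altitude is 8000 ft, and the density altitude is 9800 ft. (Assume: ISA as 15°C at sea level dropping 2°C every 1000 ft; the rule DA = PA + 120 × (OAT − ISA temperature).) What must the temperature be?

Density altitude − pressure altitude = 9800 − 8000 = +1800 ft.
At 120 ft/°C that is an ISA deviation of 1800/120 = +15°C.
ISA temperature at 8000 ft = 15 − 2 × (8000/1000) = -1°C.
OAT = ISA + deviation = -1 + (+15) = 14°C.

14°C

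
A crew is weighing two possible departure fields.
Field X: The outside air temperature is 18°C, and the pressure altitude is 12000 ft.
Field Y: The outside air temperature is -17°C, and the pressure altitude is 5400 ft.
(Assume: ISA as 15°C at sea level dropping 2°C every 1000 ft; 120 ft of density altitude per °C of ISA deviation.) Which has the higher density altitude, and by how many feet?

Field X by 12384 ft

Field X: ISA temp = -9°C, deviation +27°C, DA = 12000 + 120 × 27 = 15240 ft.
Field Y: ISA temp = 4.2°C, deviation -21.2°C, DA = 5400 + 120 × (-21.2) = 2856 ft.
Field X is higher by 15240 − 2856 = 12384 ft.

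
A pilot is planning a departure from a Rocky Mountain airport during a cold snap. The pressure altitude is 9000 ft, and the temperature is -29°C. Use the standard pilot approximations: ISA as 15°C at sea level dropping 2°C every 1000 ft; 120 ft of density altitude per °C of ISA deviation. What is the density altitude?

ISA temperature at 9000 ft = 15 − 2 × (9000/1000) = -3°C.
ISA deviation = -29 − (-3) = -26°C.
Density altitude = 9000 + 120 × (-26) = 9000 + (-3120) = 5880 ft.

5880 ft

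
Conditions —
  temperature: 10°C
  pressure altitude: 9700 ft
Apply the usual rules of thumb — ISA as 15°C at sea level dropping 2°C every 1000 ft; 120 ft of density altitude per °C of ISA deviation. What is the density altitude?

11428 ft

ISA temperature at 9700 ft = 15 − 2 × (9700/1000) = -4.4°C.
ISA deviation = 10 − (-4.4) = +14.4°C.
Density altitude = 9700 + 120 × (14.4) = 9700 + (+1728) = 11428 ft.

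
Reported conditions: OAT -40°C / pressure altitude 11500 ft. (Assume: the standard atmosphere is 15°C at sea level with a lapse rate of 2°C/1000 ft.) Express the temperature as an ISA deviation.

ISA-32°C

ISA temperature at 11500 ft = 15 − 2 × (11500/1000) = -8°C.
Deviation = OAT − ISA = -40 − (-8) = -32°C.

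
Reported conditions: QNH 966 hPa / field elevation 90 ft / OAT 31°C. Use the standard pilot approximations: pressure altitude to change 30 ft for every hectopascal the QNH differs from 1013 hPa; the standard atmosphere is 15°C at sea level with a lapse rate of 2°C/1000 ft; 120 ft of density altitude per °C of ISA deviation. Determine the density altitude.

Pressure altitude = 90 + (1013 − 966) × 30 = 90 + (+1410) = 1500 ft.
ISA temperature at 1500 ft = 15 − 2 × (1500/1000) = 12°C.
ISA deviation = 31 − 12 = +19°C.
Density altitude = 1500 + 120 × (19) = 3780 ft.

3780 ft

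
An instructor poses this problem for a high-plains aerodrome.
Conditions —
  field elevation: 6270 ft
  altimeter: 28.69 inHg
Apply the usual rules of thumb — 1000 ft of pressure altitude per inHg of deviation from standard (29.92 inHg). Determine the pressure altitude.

Pressure correction = (29.92 − 28.69) × 1000 = +1230 ft.
Pressure altitude = 6270 + (+1230) = 7500 ft.

7500 ft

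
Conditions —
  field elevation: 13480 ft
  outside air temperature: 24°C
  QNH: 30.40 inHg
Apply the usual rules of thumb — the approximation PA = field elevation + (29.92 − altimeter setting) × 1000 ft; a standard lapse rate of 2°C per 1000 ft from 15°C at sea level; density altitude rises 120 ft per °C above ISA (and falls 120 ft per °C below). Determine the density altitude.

Pressure altitude = 13480 + (29.92 − 30.40) × 1000 = 13480 + (-480) = 13000 ft.
ISA temperature at 13000 ft = 15 − 2 × (13000/1000) = -11°C.
ISA deviation = 24 − (-11) = +35°C.
Density altitude = 13000 + 120 × (35) = 17200 ft.

17200 ft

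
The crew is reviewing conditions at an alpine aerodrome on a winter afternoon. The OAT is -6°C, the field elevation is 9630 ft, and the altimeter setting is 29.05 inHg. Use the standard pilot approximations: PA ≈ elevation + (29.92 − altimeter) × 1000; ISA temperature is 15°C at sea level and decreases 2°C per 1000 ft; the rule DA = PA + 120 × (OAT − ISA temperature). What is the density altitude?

10500 ft

Pressure altitude = 9630 + (29.92 − 29.05) × 1000 = 9630 + (+870) = 10500 ft.
ISA temperature at 10500 ft = 15 − 2 × (10500/1000) = -6°C.
ISA deviation = -6 − (-6) = 0°C.
Density altitude = 10500 + 120 × (0) = 10500 ft.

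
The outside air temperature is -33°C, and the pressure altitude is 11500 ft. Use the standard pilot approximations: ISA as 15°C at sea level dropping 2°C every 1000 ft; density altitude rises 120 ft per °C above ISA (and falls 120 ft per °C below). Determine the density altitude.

ISA temperature at 11500 ft = 15 − 2 × (11500/1000) = -8°C.
ISA deviation = -33 − (-8) = -25°C.
Density altitude = 11500 + 120 × (-25) = 11500 + (-3000) = 8500 ft.

8500 ft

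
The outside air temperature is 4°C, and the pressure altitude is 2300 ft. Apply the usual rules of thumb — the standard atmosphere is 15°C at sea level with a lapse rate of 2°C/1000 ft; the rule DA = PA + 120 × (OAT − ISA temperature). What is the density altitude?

1532 ft

ISA temperature at 2300 ft = 15 − 2 × (2300/1000) = 10.4°C.
ISA deviation = 4 − 10.4 = -6.4°C.
Density altitude = 2300 + 120 × (-6.4) = 2300 + (-768) = 1532 ft.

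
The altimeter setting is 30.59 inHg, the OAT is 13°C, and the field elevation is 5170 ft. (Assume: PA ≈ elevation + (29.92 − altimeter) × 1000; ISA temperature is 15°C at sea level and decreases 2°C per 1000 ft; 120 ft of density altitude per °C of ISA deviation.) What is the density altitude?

Pressure altitude = 5170 + (29.92 − 30.59) × 1000 = 5170 + (-670) = 4500 ft.
ISA temperature at 4500 ft = 15 − 2 × (4500/1000) = 6°C.
ISA deviation = 13 − 6 = +7°C.
Density altitude = 4500 + 120 × (7) = 5340 ft.

5340 ft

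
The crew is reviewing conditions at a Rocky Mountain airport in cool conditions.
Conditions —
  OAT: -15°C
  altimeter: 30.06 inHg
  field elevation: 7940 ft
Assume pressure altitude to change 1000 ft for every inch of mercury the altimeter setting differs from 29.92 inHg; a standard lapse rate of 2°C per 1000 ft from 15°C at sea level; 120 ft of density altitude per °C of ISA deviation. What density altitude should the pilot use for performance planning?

Pressure altitude = 7940 + (29.92 − 30.06) × 1000 = 7940 + (-140) = 7800 ft.
ISA temperature at 7800 ft = 15 − 2 × (7800/1000) = -0.6°C.
ISA deviation = -15 − (-0.6) = -14.4°C.
Density altitude = 7800 + 120 × (-14.4) = 6072 ft.

6072 ft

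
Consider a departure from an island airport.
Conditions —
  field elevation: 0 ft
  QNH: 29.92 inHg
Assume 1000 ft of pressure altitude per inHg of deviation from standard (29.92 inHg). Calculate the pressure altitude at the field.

Pressure correction = (29.92 − 29.92) × 1000 = 0 ft.
Pressure altitude = 0 + (0) = 0 ft.

0 ft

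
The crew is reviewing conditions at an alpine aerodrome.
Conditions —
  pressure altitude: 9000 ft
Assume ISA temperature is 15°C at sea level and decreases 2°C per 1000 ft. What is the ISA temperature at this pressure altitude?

ISA temperature = 15 − 2 × (9000/1000) = 15 − 18 = -3°C.

-3°C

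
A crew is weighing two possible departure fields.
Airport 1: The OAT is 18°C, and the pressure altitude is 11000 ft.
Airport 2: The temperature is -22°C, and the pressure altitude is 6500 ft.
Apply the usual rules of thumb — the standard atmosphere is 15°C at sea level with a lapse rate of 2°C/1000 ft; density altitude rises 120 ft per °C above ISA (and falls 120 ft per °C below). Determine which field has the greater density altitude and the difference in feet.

Airport 1: ISA temp = -7°C, deviation +25°C, DA = 11000 + 120 × 25 = 14000 ft.
Airport 2: ISA temp = 2°C, deviation -24°C, DA = 6500 + 120 × (-24) = 3620 ft.
Airport 1 is higher by 14000 − 3620 = 10380 ft.

Airport 1 by 10380 ft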